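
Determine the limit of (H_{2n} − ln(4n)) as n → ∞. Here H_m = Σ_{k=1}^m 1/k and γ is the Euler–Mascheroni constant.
lim = −ln 2 + γ

By Euler-Maclaurin, H_m = ln m + γ + O(1/m). So
  H_{2n} − ln(4n) = ln(2n) + γ − ln(4n) + O(1/n)
                       = ln(2/4) + γ + O(1/n).
Hence the limit is ln(2/4) + γ (= −ln 2).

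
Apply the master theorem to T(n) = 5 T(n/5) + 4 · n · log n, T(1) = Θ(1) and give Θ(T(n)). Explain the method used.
T(n) = Θ(n · (log n)^2)

Here log_5 5 = 1 and f(n) = 4 · n · log n = Θ(n^(log_5 5) · (log n)^1). This is the extended Case 2 of the master theorem (f matches the critical exponent up to log factors), giving T(n) = Θ(n^(log_5 5) · (log n)^(1+1)) = Θ(n · (log n)^2).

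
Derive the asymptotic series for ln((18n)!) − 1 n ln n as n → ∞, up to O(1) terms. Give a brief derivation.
ln((18n)!) − 1 n ln n = 17 n ln n + 18(ln 18 − 1) n + (1/2) ln(2π·18n) + O(1/n)

Stirling: ln((18n)!) = 18n ln(18n) − 18n + (1/2) ln(2π·18n) + O(1/n).
Expand 18n ln(18n) = 18n (ln n + ln 18) = 18n ln n + 18n ln 18.
Subtract 1n ln n: leading term is (18 − 1) n ln n = 17 n ln n. The next term is 18n ln 18 − 18n = 18(ln 18 − 1) n. Then the (1/2) ln(2π·18n) correction.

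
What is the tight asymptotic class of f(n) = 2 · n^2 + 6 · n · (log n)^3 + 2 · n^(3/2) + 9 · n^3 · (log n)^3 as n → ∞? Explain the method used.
f(n) ∈ Θ(n^3 · (log n)^3)

Compare the terms by growth order. For large n, n^a · (log n)^b dominates n^a' · (log n)^b' iff a > a', or (a = a' and b > b'). Ranking the 4 terms shows the dominant one is 9 · n^3 · (log n)^3. Hence f(n) ∈ Θ(n^3 · (log n)^3).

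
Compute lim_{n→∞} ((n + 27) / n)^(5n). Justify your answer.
lim = e^135

Rewrite as (1 + 27/n)^(5n). By the standard limit (1 + x/n)^n → e^x, we have (1 + 27/n)^n → e^27, and raising to the 5th power gives e^135.
More precisely, ln[(1 + 27/n)^(5n)] = 5n · ln(1 + 27/n) = 5n · (27/n + O(1/n^2)) = 135 + O(1/n) → 135.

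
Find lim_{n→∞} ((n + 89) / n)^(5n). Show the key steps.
lim = e^445

Rewrite as (1 + 89/n)^(5n). By the standard limit (1 + x/n)^n → e^x, we have (1 + 89/n)^n → e^89, and raising to the 5th power gives e^445.
More precisely, ln[(1 + 89/n)^(5n)] = 5n · ln(1 + 89/n) = 5n · (89/n + O(1/n^2)) = 445 + O(1/n) → 445.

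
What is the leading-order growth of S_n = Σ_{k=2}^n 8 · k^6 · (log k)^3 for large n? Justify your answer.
S_n ~ 8 · n^7 · (log n)^3 / 7

By integral comparison, S_n = ∫_1^n 8 · x^6 · (log x)^3 dx + O(n^6 · (log n)^3). For the integral, the leading term of ∫_1^n x^6 (log x)^3 dx is n^7/7 · (log n)^3 (by repeated integration by parts; each step lowers the log-exponent and produces a relatively O(1/log n) correction). Hence S_n ~ 8 · n^7 · (log n)^3 / 7.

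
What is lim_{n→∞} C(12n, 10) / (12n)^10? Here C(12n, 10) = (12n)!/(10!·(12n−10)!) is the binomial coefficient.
lim = 1/10! = 1/3628800

With N = 12n → ∞: C(N, 10) / N^10 = [N(N−1)…(N−9)] / (10! · N^10) = (1/10!) · 1 · (1 − 1/(12n)) · … · (1 − 9/(12n)). Each factor → 1 as N → ∞, so the limit is 1/10! = 1/3628800.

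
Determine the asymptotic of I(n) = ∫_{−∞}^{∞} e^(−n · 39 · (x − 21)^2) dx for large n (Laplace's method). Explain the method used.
I(n) = sqrt(π/(39n))

Here φ(x) = 39 · (x − 21)^2 has its unique minimum at x* = 21 with φ(x*) = 0 and φ''(x*) = 78. Laplace's method gives
  I(n) ~ e^(−n φ(x*)) · sqrt(2π / (n · φ''(x*))) = sqrt(2π / (78n)) = sqrt(π/(39n)).
This is exact: substituting u = (x − 21)·sqrt(39n) gives I(n) = (1/sqrt(39n)) ∫_{−∞}^{∞} e^(−u^2) du = sqrt(π/(39n)).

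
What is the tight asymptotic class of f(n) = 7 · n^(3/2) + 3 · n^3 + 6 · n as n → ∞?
f(n) ∈ Θ(n^3)

Compare the terms by growth order. For large n, n^a · (log n)^b dominates n^a' · (log n)^b' iff a > a', or (a = a' and b > b'). Ranking the 3 terms shows the dominant one is 3 · n^3. Hence f(n) ∈ Θ(n^3).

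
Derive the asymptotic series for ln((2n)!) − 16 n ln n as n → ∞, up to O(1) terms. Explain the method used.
ln((2n)!) − 16 n ln n = −14 n ln n + 2(ln 2 − 1) n + (1/2) ln(2π·2n) + O(1/n)

Stirling: ln((2n)!) = 2n ln(2n) − 2n + (1/2) ln(2π·2n) + O(1/n).
Expand 2n ln(2n) = 2n (ln n + ln 2) = 2n ln n + 2n ln 2.
Subtract 16n ln n: leading term is (2 − 16) n ln n = −14 n ln n. The next term is 2n ln 2 − 2n = 2(ln 2 − 1) n. Then the (1/2) ln(2π·2n) correction.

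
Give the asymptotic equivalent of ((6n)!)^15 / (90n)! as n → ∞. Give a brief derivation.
((6n)!)^15/(90n)! ~ ((2π·6n)^(14/2) / sqrt(15)) · 15^(−15·6n)  →  0

Write N = 6n. Stirling: N! ~ sqrt(2π N)(N/e)^N and (15N)! ~ sqrt(2π·15N)·(15N/e)^(15N).
  (N!)^15/(15N)! ~ (2π N)^(15/2) (N/e)^(15N) / [sqrt(2π·15N) (15N/e)^(15N)]
     = (2π N)^(15/2) / sqrt(2π·15N) · (N/(15N))^(15N)
     = (2π N)^((15−1)/2) / sqrt(15) · 15^(−15N).
Since 15^15 > 1, the factor 15^(−15N) decays exponentially, so the ratio → 0. Substituting N = 6n gives the stated form.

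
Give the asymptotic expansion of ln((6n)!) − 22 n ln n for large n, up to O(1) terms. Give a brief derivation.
ln((6n)!) − 22 n ln n = −16 n ln n + 6(ln 6 − 1) n + (1/2) ln(2π·6n) + O(1/n)

Stirling: ln((6n)!) = 6n ln(6n) − 6n + (1/2) ln(2π·6n) + O(1/n).
Expand 6n ln(6n) = 6n (ln n + ln 6) = 6n ln n + 6n ln 6.
Subtract 22n ln n: leading term is (6 − 22) n ln n = −16 n ln n. The next term is 6n ln 6 − 6n = 6(ln 6 − 1) n. Then the (1/2) ln(2π·6n) correction.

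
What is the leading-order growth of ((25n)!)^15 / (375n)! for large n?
((25n)!)^15/(375n)! ~ ((2π·25n)^(14/2) / sqrt(15)) · 15^(−15·25n)  →  0

Write N = 25n. Stirling: N! ~ sqrt(2π N)(N/e)^N and (15N)! ~ sqrt(2π·15N)·(15N/e)^(15N).
  (N!)^15/(15N)! ~ (2π N)^(15/2) (N/e)^(15N) / [sqrt(2π·15N) (15N/e)^(15N)]
     = (2π N)^(15/2) / sqrt(2π·15N) · (N/(15N))^(15N)
     = (2π N)^((15−1)/2) / sqrt(15) · 15^(−15N).
Since 15^15 > 1, the factor 15^(−15N) decays exponentially, so the ratio → 0. Substituting N = 25n gives the stated form.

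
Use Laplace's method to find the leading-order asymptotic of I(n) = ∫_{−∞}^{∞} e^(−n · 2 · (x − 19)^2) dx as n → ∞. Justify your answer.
I(n) = sqrt(π/(2n))

Here φ(x) = 2 · (x − 19)^2 has its unique minimum at x* = 19 with φ(x*) = 0 and φ''(x*) = 4. Laplace's method gives
  I(n) ~ e^(−n φ(x*)) · sqrt(2π / (n · φ''(x*))) = sqrt(2π / (4n)) = sqrt(π/(2n)).
This is exact: substituting u = (x − 19)·sqrt(2n) gives I(n) = (1/sqrt(2n)) ∫_{−∞}^{∞} e^(−u^2) du = sqrt(π/(2n)).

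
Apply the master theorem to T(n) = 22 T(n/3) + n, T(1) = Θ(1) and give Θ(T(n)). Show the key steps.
T(n) = Θ(n^(log_3 22))

Master theorem: compare f(n) = n to n^(log_3 22) where log_3 22 ≈ 2.814. Since 1 < log_3 22, we have f(n) = O(n^(log_3 22 − ε)) for some ε > 0 — Case 1. Hence T(n) = Θ(n^(log_3 22)).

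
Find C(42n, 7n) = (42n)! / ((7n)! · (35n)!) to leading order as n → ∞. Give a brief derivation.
C(42n, 7n) ~ (46656/3125)^(7n) · sqrt(3/(5π·7n))

Write N = 7n. Apply Stirling to each factorial:
  (6N)! ~ sqrt(2π·6N) · (6N/e)^(6N),
  N! ~ sqrt(2π N) · (N/e)^N,
  (5N)! ~ sqrt(2π·5N) · (5N/e)^(5N).
The exponential factors combine to (6N)^(6N) / (N^N · (5N)^(5N)) = 6^(6N)/5^(5N) = (6^6/5^5)^N = (46656/3125)^N.
The square-root prefactors combine to sqrt(2π·6N) / (sqrt(2π N)·sqrt(2π·5N)) = sqrt(6 / (2π·5·N)) = sqrt(3/(5π·7n)).
Substituting N = 7n: C(42n, 7n) ~ (46656/3125)^(7n) · sqrt(3/(5π·7n)).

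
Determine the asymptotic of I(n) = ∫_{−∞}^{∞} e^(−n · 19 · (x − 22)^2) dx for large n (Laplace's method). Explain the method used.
I(n) = sqrt(π/(19n))

Here φ(x) = 19 · (x − 22)^2 has its unique minimum at x* = 22 with φ(x*) = 0 and φ''(x*) = 38. Laplace's method gives
  I(n) ~ e^(−n φ(x*)) · sqrt(2π / (n · φ''(x*))) = sqrt(2π / (38n)) = sqrt(π/(19n)).
This is exact: substituting u = (x − 22)·sqrt(19n) gives I(n) = (1/sqrt(19n)) ∫_{−∞}^{∞} e^(−u^2) du = sqrt(π/(19n)).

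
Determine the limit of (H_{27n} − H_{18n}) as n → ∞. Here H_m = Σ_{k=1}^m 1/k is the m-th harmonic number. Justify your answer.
lim = ln(27/18) = ln(3/2)

Euler-Maclaurin gives H_m = ln m + γ + 1/(2m) + O(1/m^2). The γ and O(1/m) terms cancel in the difference:
  H_{27n} − H_{18n} = ln(27n) − ln(18n) + O(1/n) = ln(27/18) + O(1/n).
Hence the limit is ln(27/18) = ln(3/2).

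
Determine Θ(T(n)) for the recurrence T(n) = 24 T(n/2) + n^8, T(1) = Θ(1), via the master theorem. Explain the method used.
T(n) = Θ(n^8)

log_2 24 ≈ 4.585. f(n) = n^8 dominates n^(log_2 24) since 8 > 4.585, and the regularity condition a·f(n/b) = 24·(n/2)^8 = (24/256)·n^8 ≤ c·f(n) holds with c = 24/256 ≈ 0.0938 < 1. So this is Case 3: T(n) = Θ(f(n)) = Θ(n^8).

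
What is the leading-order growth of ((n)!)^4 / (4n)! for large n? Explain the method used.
((n)!)^4/(4n)! ~ ((2π·n)^(3/2) / 2) · 4^(−4·n)  →  0

Write N = n. Stirling: N! ~ sqrt(2π N)(N/e)^N and (4N)! ~ sqrt(2π·4N)·(4N/e)^(4N).
  (N!)^4/(4N)! ~ (2π N)^(4/2) (N/e)^(4N) / [sqrt(2π·4N) (4N/e)^(4N)]
     = (2π N)^(4/2) / sqrt(2π·4N) · (N/(4N))^(4N)
     = (2π N)^((4−1)/2) / 2 · 4^(−4N).
Since 4^4 > 1, the factor 4^(−4N) decays exponentially, so the ratio → 0. Substituting N = n gives the stated form.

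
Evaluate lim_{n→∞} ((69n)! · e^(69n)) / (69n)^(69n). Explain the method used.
lim = ∞

Stirling: (69n)! ~ sqrt(2π·69n) · (69n/e)^(69n). Hence
  (69n)! · e^(69n) / (69n)^(69n) ~ sqrt(2π·69n) = sqrt(2π·69) · sqrt(n) → ∞.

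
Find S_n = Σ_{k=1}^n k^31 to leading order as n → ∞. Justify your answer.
S_n ~ n^32 / 32

By integral comparison (Euler-Maclaurin), Σ_{k=1}^n k^31 = ∫_0^n x^31 dx + O(n^31) = n^32/32 + O(n^31). (Equivalently, Faulhaber's formula gives the same leading term.)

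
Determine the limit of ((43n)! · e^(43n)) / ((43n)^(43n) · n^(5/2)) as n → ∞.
lim = 0

Stirling: (43n)! ~ sqrt(2π·43n) · (43n/e)^(43n). Hence
  (43n)! · e^(43n) / (43n)^(43n) ~ sqrt(2π·43n).
Dividing by n^(5/2): sqrt(2π·43n) / n^(5/2) = sqrt(2π·43) · n^((1−5)/2), so the expression behaves like sqrt(2π·43) · n^((1−5)/2) → 0.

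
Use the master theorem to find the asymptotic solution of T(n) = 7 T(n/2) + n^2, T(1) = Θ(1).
T(n) = Θ(n^(log_2 7))

Master theorem: compare f(n) = n^2 to n^(log_2 7) where log_2 7 ≈ 2.807. Since 2 < log_2 7, we have f(n) = O(n^(log_2 7 − ε)) for some ε > 0 — Case 1. Hence T(n) = Θ(n^(log_2 7)).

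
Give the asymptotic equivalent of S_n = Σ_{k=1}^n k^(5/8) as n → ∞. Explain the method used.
S_n ~ (8/13) · n^(13/8)

Integral comparison: Σ_{k=1}^n k^(5/8) = ∫_0^n x^(5/8) dx + O(n^(5/8)). The integral is n^(1 + 5/8) / (1 + 5/8) = n^((5+8)/8) / ((5+8)/8) = (8/13) · n^(13/8).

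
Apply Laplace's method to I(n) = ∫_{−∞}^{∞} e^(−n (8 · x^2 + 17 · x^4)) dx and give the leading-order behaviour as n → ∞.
I(n) ~ sqrt(π/(8n))

φ(x) = 8 · x^2 + 17 · x^4 has its unique global minimum at x* = 0 (since φ'(x) = 16x + 68x^3 = 0 only at x = 0 for real x with both coefficients positive, and φ → ∞ as |x| → ∞). At x* = 0, φ(0) = 0 and φ''(0) = 16. Laplace's method then gives
  I(n) ~ sqrt(2π / (n · φ''(0))) · e^(−n φ(0)) = sqrt(2π / (16n)) = sqrt(π/(8n)).
The 17 · x^4 term contributes only at subleading order (an O(1/n) relative correction).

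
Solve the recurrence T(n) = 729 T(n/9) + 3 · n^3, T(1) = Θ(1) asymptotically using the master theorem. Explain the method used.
T(n) = Θ(n^3 log n)

log_9 729 = 3, and f(n) = 3 · n^3 = Θ(n^(log_9 729)). This is Case 2 of the master theorem: T(n) = Θ(f(n) · log n) = Θ(n^3 log n).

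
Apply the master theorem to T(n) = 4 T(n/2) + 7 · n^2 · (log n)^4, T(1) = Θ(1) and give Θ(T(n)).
T(n) = Θ(n^2 · (log n)^5)

Here log_2 4 = 2 and f(n) = 7 · n^2 · (log n)^4 = Θ(n^(log_2 4) · (log n)^4). This is the extended Case 2 of the master theorem (f matches the critical exponent up to log factors), giving T(n) = Θ(n^(log_2 4) · (log n)^(4+1)) = Θ(n^2 · (log n)^5).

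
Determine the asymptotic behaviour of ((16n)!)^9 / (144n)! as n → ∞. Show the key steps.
((16n)!)^9/(144n)! ~ ((2π·16n)^(8/2) / 3) · 9^(−9·16n)  →  0

Write N = 16n. Stirling: N! ~ sqrt(2π N)(N/e)^N and (9N)! ~ sqrt(2π·9N)·(9N/e)^(9N).
  (N!)^9/(9N)! ~ (2π N)^(9/2) (N/e)^(9N) / [sqrt(2π·9N) (9N/e)^(9N)]
     = (2π N)^(9/2) / sqrt(2π·9N) · (N/(9N))^(9N)
     = (2π N)^((9−1)/2) / 3 · 9^(−9N).
Since 9^9 > 1, the factor 9^(−9N) decays exponentially, so the ratio → 0. Substituting N = 16n gives the stated form.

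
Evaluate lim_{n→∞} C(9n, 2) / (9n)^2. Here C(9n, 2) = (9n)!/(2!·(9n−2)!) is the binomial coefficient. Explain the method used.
lim = 1/2! = 1/2

With N = 9n → ∞: C(N, 2) / N^2 = [N(N−1)…(N−1)] / (2! · N^2) = (1/2!) · 1 · (1 − 1/(9n)). Each factor → 1 as N → ∞, so the limit is 1/2! = 1/2.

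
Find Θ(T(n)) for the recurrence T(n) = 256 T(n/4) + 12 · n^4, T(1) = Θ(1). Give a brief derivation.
T(n) = Θ(n^4 log n)

log_4 256 = 4, and f(n) = 12 · n^4 = Θ(n^(log_4 256)). This is Case 2 of the master theorem: T(n) = Θ(f(n) · log n) = Θ(n^4 log n).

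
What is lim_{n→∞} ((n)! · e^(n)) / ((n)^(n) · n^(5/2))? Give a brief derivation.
lim = 0

Stirling: (n)! ~ sqrt(2π·n) · (n/e)^(n). Hence
  (n)! · e^(n) / (n)^(n) ~ sqrt(2π·n).
Dividing by n^(5/2): sqrt(2π·n) / n^(5/2) = sqrt(2π) · n^((1−5)/2), so the expression behaves like sqrt(2π) · n^((1−5)/2) → 0.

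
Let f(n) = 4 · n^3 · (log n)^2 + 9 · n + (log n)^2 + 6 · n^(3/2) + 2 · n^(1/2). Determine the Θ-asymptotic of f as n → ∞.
f(n) ∈ Θ(n^3 · (log n)^2)

Compare the terms by growth order. For large n, n^a · (log n)^b dominates n^a' · (log n)^b' iff a > a', or (a = a' and b > b'). Ranking the 5 terms shows the dominant one is 4 · n^3 · (log n)^2. Hence f(n) ∈ Θ(n^3 · (log n)^2).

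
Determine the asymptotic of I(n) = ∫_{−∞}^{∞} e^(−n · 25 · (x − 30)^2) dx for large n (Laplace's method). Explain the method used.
I(n) = sqrt(π/(25n))

Here φ(x) = 25 · (x − 30)^2 has its unique minimum at x* = 30 with φ(x*) = 0 and φ''(x*) = 50. Laplace's method gives
  I(n) ~ e^(−n φ(x*)) · sqrt(2π / (n · φ''(x*))) = sqrt(2π / (50n)) = sqrt(π/(25n)).
This is exact: substituting u = (x − 30)·sqrt(25n) gives I(n) = (1/sqrt(25n)) ∫_{−∞}^{∞} e^(−u^2) du = sqrt(π/(25n)).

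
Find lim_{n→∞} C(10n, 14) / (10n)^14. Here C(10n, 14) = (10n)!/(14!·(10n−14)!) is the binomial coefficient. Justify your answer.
lim = 1/14! = 1/87178291200

With N = 10n → ∞: C(N, 14) / N^14 = [N(N−1)…(N−13)] / (14! · N^14) = (1/14!) · 1 · (1 − 1/(10n)) · … · (1 − 13/(10n)). Each factor → 1 as N → ∞, so the limit is 1/14! = 1/87178291200.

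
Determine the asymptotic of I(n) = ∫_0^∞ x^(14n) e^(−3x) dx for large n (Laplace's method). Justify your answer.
I(n) ~ (sqrt(2π·14n) / 3) · (14n/(3e))^(14n)

Write the integrand as exp(14n ln x − 3x) and set f(x) = 14n ln x − 3x. Then f'(x) = 14n/x − 3 = 0 at x* = 14n/3, and f''(x*) = −14n/x*^2 = −3^2/(14n). Laplace's method (interior maximum) gives
  I(n) ~ e^(f(x*)) · sqrt(2π / |f''(x*)|)
        = exp(14n ln(14n/3) − 14n) · sqrt(2π · 14n / 3^2)
        = (14n/3)^(14n) e^(−14n) · sqrt(2π·14n) / 3
        = (sqrt(2π·14n) / 3) · (14n/(3e))^(14n).
This matches Γ(14n+1)/3^(14n+1) with Stirling applied to Γ.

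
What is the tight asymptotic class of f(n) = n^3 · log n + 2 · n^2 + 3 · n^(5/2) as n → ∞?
f(n) ∈ Θ(n^3 · log n)

Compare the terms by growth order. For large n, n^a · (log n)^b dominates n^a' · (log n)^b' iff a > a', or (a = a' and b > b'). Ranking the 3 terms shows the dominant one is n^3 · log n. Hence f(n) ∈ Θ(n^3 · log n).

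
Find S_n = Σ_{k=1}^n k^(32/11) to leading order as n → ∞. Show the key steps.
S_n ~ (11/43) · n^(43/11)

Integral comparison: Σ_{k=1}^n k^(32/11) = ∫_0^n x^(32/11) dx + O(n^(32/11)). The integral is n^(1 + 32/11) / (1 + 32/11) = n^((32+11)/11) / ((32+11)/11) = (11/43) · n^(43/11).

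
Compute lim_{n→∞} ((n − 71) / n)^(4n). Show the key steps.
lim = e^(−284)

Rewrite as (1 − 71/n)^(4n). By the standard limit (1 + x/n)^n → e^x, we have (1 − 71/n)^n → e^(−71), and raising to the 4th power gives e^(−284).
More precisely, ln[(1 − 71/n)^(4n)] = 4n · ln(1 − 71/n) = 4n · (-71/n + O(1/n^2)) = -284 + O(1/n) → -284.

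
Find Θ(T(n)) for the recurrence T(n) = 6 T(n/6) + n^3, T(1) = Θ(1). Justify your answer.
T(n) = Θ(n^3)

log_6 6 ≈ 1.000. f(n) = n^3 dominates n^(log_6 6) since 3 > 1.000, and the regularity condition a·f(n/b) = 6·(n/6)^3 = (6/216)·n^3 ≤ c·f(n) holds with c = 6/216 ≈ 0.0278 < 1. So this is Case 3: T(n) = Θ(f(n)) = Θ(n^3).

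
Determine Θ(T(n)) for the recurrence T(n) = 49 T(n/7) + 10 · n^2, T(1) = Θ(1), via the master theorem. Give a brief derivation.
T(n) = Θ(n^2 log n)

log_7 49 = 2, and f(n) = 10 · n^2 = Θ(n^(log_7 49)). This is Case 2 of the master theorem: T(n) = Θ(f(n) · log n) = Θ(n^2 log n).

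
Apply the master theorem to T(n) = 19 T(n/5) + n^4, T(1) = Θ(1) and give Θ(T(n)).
T(n) = Θ(n^4)

log_5 19 ≈ 1.829. f(n) = n^4 dominates n^(log_5 19) since 4 > 1.829, and the regularity condition a·f(n/b) = 19·(n/5)^4 = (19/625)·n^4 ≤ c·f(n) holds with c = 19/625 ≈ 0.0304 < 1. So this is Case 3: T(n) = Θ(f(n)) = Θ(n^4).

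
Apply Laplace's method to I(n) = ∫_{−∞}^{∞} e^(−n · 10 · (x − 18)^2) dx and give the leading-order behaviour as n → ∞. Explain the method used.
I(n) = sqrt(π/(10n))

Here φ(x) = 10 · (x − 18)^2 has its unique minimum at x* = 18 with φ(x*) = 0 and φ''(x*) = 20. Laplace's method gives
  I(n) ~ e^(−n φ(x*)) · sqrt(2π / (n · φ''(x*))) = sqrt(2π / (20n)) = sqrt(π/(10n)).
This is exact: substituting u = (x − 18)·sqrt(10n) gives I(n) = (1/sqrt(10n)) ∫_{−∞}^{∞} e^(−u^2) du = sqrt(π/(10n)).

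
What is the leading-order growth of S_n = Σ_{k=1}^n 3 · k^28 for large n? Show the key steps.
S_n ~ 3 · n^29 / 29

By integral comparison (Euler-Maclaurin), Σ_{k=1}^n 3 · k^28 = 3 · ∫_0^n x^28 dx + O(n^28) = 3 · n^29/29 + O(n^28). (Equivalently, Faulhaber's formula gives the same leading term.)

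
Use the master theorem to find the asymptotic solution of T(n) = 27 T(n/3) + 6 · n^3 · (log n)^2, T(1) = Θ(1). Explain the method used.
T(n) = Θ(n^3 · (log n)^3)

Here log_3 27 = 3 and f(n) = 6 · n^3 · (log n)^2 = Θ(n^(log_3 27) · (log n)^2). This is the extended Case 2 of the master theorem (f matches the critical exponent up to log factors), giving T(n) = Θ(n^(log_3 27) · (log n)^(2+1)) = Θ(n^3 · (log n)^3).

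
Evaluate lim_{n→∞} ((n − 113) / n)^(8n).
lim = e^(−904)

Rewrite as (1 − 113/n)^(8n). By the standard limit (1 + x/n)^n → e^x, we have (1 − 113/n)^n → e^(−113), and raising to the 8th power gives e^(−904).
More precisely, ln[(1 − 113/n)^(8n)] = 8n · ln(1 − 113/n) = 8n · (-113/n + O(1/n^2)) = -904 + O(1/n) → -904.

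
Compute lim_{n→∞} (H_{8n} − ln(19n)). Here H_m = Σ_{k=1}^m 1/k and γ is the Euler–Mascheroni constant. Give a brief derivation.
lim = ln(8/19) + γ

By Euler-Maclaurin, H_m = ln m + γ + O(1/m). So
  H_{8n} − ln(19n) = ln(8n) + γ − ln(19n) + O(1/n)
                       = ln(8/19) + γ + O(1/n).
Hence the limit is ln(8/19) + γ.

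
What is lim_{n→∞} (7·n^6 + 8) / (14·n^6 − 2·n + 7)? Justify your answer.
lim = 7/14 = 1/2

For large n the leading n^6 terms dominate both numerator and denominator. Dividing top and bottom by n^6, every other term tends to 0, leaving 7/14 = 1/2.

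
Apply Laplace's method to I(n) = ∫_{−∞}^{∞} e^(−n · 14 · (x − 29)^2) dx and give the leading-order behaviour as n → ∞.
I(n) = sqrt(π/(14n))

Here φ(x) = 14 · (x − 29)^2 has its unique minimum at x* = 29 with φ(x*) = 0 and φ''(x*) = 28. Laplace's method gives
  I(n) ~ e^(−n φ(x*)) · sqrt(2π / (n · φ''(x*))) = sqrt(2π / (28n)) = sqrt(π/(14n)).
This is exact: substituting u = (x − 29)·sqrt(14n) gives I(n) = (1/sqrt(14n)) ∫_{−∞}^{∞} e^(−u^2) du = sqrt(π/(14n)).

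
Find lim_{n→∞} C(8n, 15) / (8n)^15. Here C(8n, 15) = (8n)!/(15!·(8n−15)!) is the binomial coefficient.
lim = 1/15! = 1/1307674368000

With N = 8n → ∞: C(N, 15) / N^15 = [N(N−1)…(N−14)] / (15! · N^15) = (1/15!) · 1 · (1 − 1/(8n)) · … · (1 − 14/(8n)). Each factor → 1 as N → ∞, so the limit is 1/15! = 1/1307674368000.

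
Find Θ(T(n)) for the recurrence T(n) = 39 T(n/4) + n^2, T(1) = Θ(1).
T(n) = Θ(n^(log_4 39))

Master theorem: compare f(n) = n^2 to n^(log_4 39) where log_4 39 ≈ 2.643. Since 2 < log_4 39, we have f(n) = O(n^(log_4 39 − ε)) for some ε > 0 — Case 1. Hence T(n) = Θ(n^(log_4 39)).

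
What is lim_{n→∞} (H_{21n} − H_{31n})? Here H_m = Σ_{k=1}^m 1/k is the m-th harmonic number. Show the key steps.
lim = ln(21/31)

Euler-Maclaurin gives H_m = ln m + γ + 1/(2m) + O(1/m^2). The γ and O(1/m) terms cancel in the difference:
  H_{21n} − H_{31n} = ln(21n) − ln(31n) + O(1/n) = ln(21/31) + O(1/n).
Hence the limit is ln(21/31).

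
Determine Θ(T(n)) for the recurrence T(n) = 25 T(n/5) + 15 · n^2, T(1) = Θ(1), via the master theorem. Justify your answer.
T(n) = Θ(n^2 log n)

log_5 25 = 2, and f(n) = 15 · n^2 = Θ(n^(log_5 25)). This is Case 2 of the master theorem: T(n) = Θ(f(n) · log n) = Θ(n^2 log n).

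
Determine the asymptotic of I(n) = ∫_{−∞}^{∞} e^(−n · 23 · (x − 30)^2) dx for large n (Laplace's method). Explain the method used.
I(n) = sqrt(π/(23n))

Here φ(x) = 23 · (x − 30)^2 has its unique minimum at x* = 30 with φ(x*) = 0 and φ''(x*) = 46. Laplace's method gives
  I(n) ~ e^(−n φ(x*)) · sqrt(2π / (n · φ''(x*))) = sqrt(2π / (46n)) = sqrt(π/(23n)).
This is exact: substituting u = (x − 30)·sqrt(23n) gives I(n) = (1/sqrt(23n)) ∫_{−∞}^{∞} e^(−u^2) du = sqrt(π/(23n)).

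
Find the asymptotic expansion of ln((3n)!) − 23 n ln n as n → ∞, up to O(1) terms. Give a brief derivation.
ln((3n)!) − 23 n ln n = −20 n ln n + 3(ln 3 − 1) n + (1/2) ln(2π·3n) + O(1/n)

Stirling: ln((3n)!) = 3n ln(3n) − 3n + (1/2) ln(2π·3n) + O(1/n).
Expand 3n ln(3n) = 3n (ln n + ln 3) = 3n ln n + 3n ln 3.
Subtract 23n ln n: leading term is (3 − 23) n ln n = −20 n ln n. The next term is 3n ln 3 − 3n = 3(ln 3 − 1) n. Then the (1/2) ln(2π·3n) correction.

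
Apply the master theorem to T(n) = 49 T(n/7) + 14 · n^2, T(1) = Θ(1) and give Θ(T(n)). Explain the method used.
T(n) = Θ(n^2 log n)

log_7 49 = 2, and f(n) = 14 · n^2 = Θ(n^(log_7 49)). This is Case 2 of the master theorem: T(n) = Θ(f(n) · log n) = Θ(n^2 log n).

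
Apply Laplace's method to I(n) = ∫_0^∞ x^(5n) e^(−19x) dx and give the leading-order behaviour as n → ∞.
I(n) ~ (sqrt(2π·5n) / 19) · (5n/(19e))^(5n)

Write the integrand as exp(5n ln x − 19x) and set f(x) = 5n ln x − 19x. Then f'(x) = 5n/x − 19 = 0 at x* = 5n/19, and f''(x*) = −5n/x*^2 = −19^2/(5n). Laplace's method (interior maximum) gives
  I(n) ~ e^(f(x*)) · sqrt(2π / |f''(x*)|)
        = exp(5n ln(5n/19) − 5n) · sqrt(2π · 5n / 19^2)
        = (5n/19)^(5n) e^(−5n) · sqrt(2π·5n) / 19
        = (sqrt(2π·5n) / 19) · (5n/(19e))^(5n).
This matches Γ(5n+1)/19^(5n+1) with Stirling applied to Γ.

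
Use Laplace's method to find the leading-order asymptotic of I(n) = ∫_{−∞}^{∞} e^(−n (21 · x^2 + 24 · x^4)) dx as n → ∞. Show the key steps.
I(n) ~ sqrt(π/(21n))

φ(x) = 21 · x^2 + 24 · x^4 has its unique global minimum at x* = 0 (since φ'(x) = 42x + 96x^3 = 0 only at x = 0 for real x with both coefficients positive, and φ → ∞ as |x| → ∞). At x* = 0, φ(0) = 0 and φ''(0) = 42. Laplace's method then gives
  I(n) ~ sqrt(2π / (n · φ''(0))) · e^(−n φ(0)) = sqrt(2π / (42n)) = sqrt(π/(21n)).
The 24 · x^4 term contributes only at subleading order (an O(1/n) relative correction).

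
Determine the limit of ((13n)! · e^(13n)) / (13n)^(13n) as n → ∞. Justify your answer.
lim = ∞

Stirling: (13n)! ~ sqrt(2π·13n) · (13n/e)^(13n). Hence
  (13n)! · e^(13n) / (13n)^(13n) ~ sqrt(2π·13n) = sqrt(2π·13) · sqrt(n) → ∞.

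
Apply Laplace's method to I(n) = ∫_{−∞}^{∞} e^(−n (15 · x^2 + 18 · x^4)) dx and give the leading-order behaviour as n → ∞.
I(n) ~ sqrt(π/(15n))

φ(x) = 15 · x^2 + 18 · x^4 has its unique global minimum at x* = 0 (since φ'(x) = 30x + 72x^3 = 0 only at x = 0 for real x with both coefficients positive, and φ → ∞ as |x| → ∞). At x* = 0, φ(0) = 0 and φ''(0) = 30. Laplace's method then gives
  I(n) ~ sqrt(2π / (n · φ''(0))) · e^(−n φ(0)) = sqrt(2π / (30n)) = sqrt(π/(15n)).
The 18 · x^4 term contributes only at subleading order (an O(1/n) relative correction).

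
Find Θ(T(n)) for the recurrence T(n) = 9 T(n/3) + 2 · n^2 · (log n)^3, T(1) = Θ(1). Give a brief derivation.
T(n) = Θ(n^2 · (log n)^4)

Here log_3 9 = 2 and f(n) = 2 · n^2 · (log n)^3 = Θ(n^(log_3 9) · (log n)^3). This is the extended Case 2 of the master theorem (f matches the critical exponent up to log factors), giving T(n) = Θ(n^(log_3 9) · (log n)^(3+1)) = Θ(n^2 · (log n)^4).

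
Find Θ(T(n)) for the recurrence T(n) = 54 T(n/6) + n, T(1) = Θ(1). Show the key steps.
T(n) = Θ(n^(log_6 54))

Master theorem: compare f(n) = n to n^(log_6 54) where log_6 54 ≈ 2.226. Since 1 < log_6 54, we have f(n) = O(n^(log_6 54 − ε)) for some ε > 0 — Case 1. Hence T(n) = Θ(n^(log_6 54)).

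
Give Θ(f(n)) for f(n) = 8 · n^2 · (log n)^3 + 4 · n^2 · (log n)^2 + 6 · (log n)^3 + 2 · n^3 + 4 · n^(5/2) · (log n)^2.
f(n) ∈ Θ(n^3)

Compare the terms by growth order. For large n, n^a · (log n)^b dominates n^a' · (log n)^b' iff a > a', or (a = a' and b > b'). Ranking the 5 terms shows the dominant one is 2 · n^3. Hence f(n) ∈ Θ(n^3).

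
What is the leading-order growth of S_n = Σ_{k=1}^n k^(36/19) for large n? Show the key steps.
S_n ~ (19/55) · n^(55/19)

Integral comparison: Σ_{k=1}^n k^(36/19) = ∫_0^n x^(36/19) dx + O(n^(36/19)). The integral is n^(1 + 36/19) / (1 + 36/19) = n^((36+19)/19) / ((36+19)/19) = (19/55) · n^(55/19).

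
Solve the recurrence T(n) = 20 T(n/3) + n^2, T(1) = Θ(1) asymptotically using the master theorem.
T(n) = Θ(n^(log_3 20))

Master theorem: compare f(n) = n^2 to n^(log_3 20) where log_3 20 ≈ 2.727. Since 2 < log_3 20, we have f(n) = O(n^(log_3 20 − ε)) for some ε > 0 — Case 1. Hence T(n) = Θ(n^(log_3 20)).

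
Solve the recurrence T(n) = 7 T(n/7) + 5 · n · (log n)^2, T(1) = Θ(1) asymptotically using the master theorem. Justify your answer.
T(n) = Θ(n · (log n)^3)

Here log_7 7 = 1 and f(n) = 5 · n · (log n)^2 = Θ(n^(log_7 7) · (log n)^2). This is the extended Case 2 of the master theorem (f matches the critical exponent up to log factors), giving T(n) = Θ(n^(log_7 7) · (log n)^(2+1)) = Θ(n · (log n)^3).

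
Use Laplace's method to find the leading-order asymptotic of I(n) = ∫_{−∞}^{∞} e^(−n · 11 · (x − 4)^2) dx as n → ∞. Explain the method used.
I(n) = sqrt(π/(11n))

Here φ(x) = 11 · (x − 4)^2 has its unique minimum at x* = 4 with φ(x*) = 0 and φ''(x*) = 22. Laplace's method gives
  I(n) ~ e^(−n φ(x*)) · sqrt(2π / (n · φ''(x*))) = sqrt(2π / (22n)) = sqrt(π/(11n)).
This is exact: substituting u = (x − 4)·sqrt(11n) gives I(n) = (1/sqrt(11n)) ∫_{−∞}^{∞} e^(−u^2) du = sqrt(π/(11n)).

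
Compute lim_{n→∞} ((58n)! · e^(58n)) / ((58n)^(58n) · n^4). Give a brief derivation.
lim = 0

Stirling: (58n)! ~ sqrt(2π·58n) · (58n/e)^(58n). Hence
  (58n)! · e^(58n) / (58n)^(58n) ~ sqrt(2π·58n).
Dividing by n^4: sqrt(2π·58n) / n^4 = sqrt(2π·58) · n^((1−8)/2), so the expression behaves like sqrt(2π·58) · n^((1−8)/2) → 0.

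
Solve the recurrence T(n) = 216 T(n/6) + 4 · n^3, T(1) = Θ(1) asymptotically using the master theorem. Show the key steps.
T(n) = Θ(n^3 log n)

log_6 216 = 3, and f(n) = 4 · n^3 = Θ(n^(log_6 216)). This is Case 2 of the master theorem: T(n) = Θ(f(n) · log n) = Θ(n^3 log n).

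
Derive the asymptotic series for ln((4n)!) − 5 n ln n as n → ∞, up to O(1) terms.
ln((4n)!) − 5 n ln n = −n ln n + 4(ln 4 − 1) n + (1/2) ln(2π·4n) + O(1/n)

Stirling: ln((4n)!) = 4n ln(4n) − 4n + (1/2) ln(2π·4n) + O(1/n).
Expand 4n ln(4n) = 4n (ln n + ln 4) = 4n ln n + 4n ln 4.
Subtract 5n ln n: leading term is (4 − 5) n ln n = −n ln n. The next term is 4n ln 4 − 4n = 4(ln 4 − 1) n. Then the (1/2) ln(2π·4n) correction.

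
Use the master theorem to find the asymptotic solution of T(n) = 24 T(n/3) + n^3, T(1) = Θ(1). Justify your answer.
T(n) = Θ(n^3)

log_3 24 ≈ 2.893. f(n) = n^3 dominates n^(log_3 24) since 3 > 2.893, and the regularity condition a·f(n/b) = 24·(n/3)^3 = (24/27)·n^3 ≤ c·f(n) holds with c = 24/27 ≈ 0.889 < 1. So this is Case 3: T(n) = Θ(f(n)) = Θ(n^3).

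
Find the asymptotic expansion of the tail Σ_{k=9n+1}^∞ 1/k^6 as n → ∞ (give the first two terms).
Σ_{k>9n} 1/k^6 = 1/(5 · (9n)^5) − 1/(2 · (9n)^6) + O(1/(9n)^7)

Compare to the integral: ∫_{9n}^∞ x^(−6) dx = [−x^(−5)/5]_{9n}^∞ = 1/((6−1)·(9n)^5). The Euler-Maclaurin correction adds −f(9n)/2 = −1/(2·(9n)^6). Euler-Maclaurin then gives
  Σ_{k>9n} 1/k^6 = ∫_{9n}^∞ dx/x^6 − 1/(2·(9n)^6) + O(1/(9n)^7).
(Equivalently this is ζ(6) − Σ_{k≤9n} 1/k^6.)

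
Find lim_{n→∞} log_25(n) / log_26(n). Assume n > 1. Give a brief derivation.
lim = ln(26) / ln(25) = log_25(26)

Change of base: log_25(n) = ln n / ln 25 and log_26(n) = ln n / ln 26. The ratio is (ln n / ln 25) · (ln 26 / ln n) = ln 26 / ln 25, a constant independent of n. So the limit is ln 26 / ln 25 = log_25(26).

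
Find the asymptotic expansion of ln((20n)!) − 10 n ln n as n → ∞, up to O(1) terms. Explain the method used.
ln((20n)!) − 10 n ln n = 10 n ln n + 20(ln 20 − 1) n + (1/2) ln(2π·20n) + O(1/n)

Stirling: ln((20n)!) = 20n ln(20n) − 20n + (1/2) ln(2π·20n) + O(1/n).
Expand 20n ln(20n) = 20n (ln n + ln 20) = 20n ln n + 20n ln 20.
Subtract 10n ln n: leading term is (20 − 10) n ln n = 10 n ln n. The next term is 20n ln 20 − 20n = 20(ln 20 − 1) n. Then the (1/2) ln(2π·20n) correction.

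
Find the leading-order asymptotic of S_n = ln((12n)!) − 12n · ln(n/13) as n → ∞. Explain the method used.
S_n ~ 12n · (ln 156 − 1) + O(ln n)

Stirling: ln((12n)!) = 12n ln(12n) − 12n + O(ln n).
  S_n = 12n ln(12n) − 12n − 12n ln(n/13) + O(ln n)
      = 12n ln(12n) − 12n ln n + 12n ln 13 − 12n + O(ln n)
      = 12n ln 12 + 12n ln 13 − 12n + O(ln n)
      = 12n (ln 156 − 1) + O(ln n).
Numerically ln(156) − 1 ≈ 4.0499.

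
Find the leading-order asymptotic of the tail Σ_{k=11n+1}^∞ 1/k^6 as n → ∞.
Σ_{k>11n} 1/k^6 ~ 1/(5 · (11n)^5)

Compare to the integral: ∫_{11n}^∞ x^(−6) dx = [−x^(−5)/5]_{11n}^∞ = 1/((6−1)·(11n)^5). Euler-Maclaurin then gives
  Σ_{k>11n} 1/k^6 = ∫_{11n}^∞ dx/x^6 − 1/(2·(11n)^6) + O(1/(11n)^7).
(Equivalently this is ζ(6) − Σ_{k≤11n} 1/k^6.)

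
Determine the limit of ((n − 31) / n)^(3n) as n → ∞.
lim = e^(−93)

Rewrite as (1 − 31/n)^(3n). By the standard limit (1 + x/n)^n → e^x, we have (1 − 31/n)^n → e^(−31), and raising to the 3rd power gives e^(−93).
More precisely, ln[(1 − 31/n)^(3n)] = 3n · ln(1 − 31/n) = 3n · (-31/n + O(1/n^2)) = -93 + O(1/n) → -93.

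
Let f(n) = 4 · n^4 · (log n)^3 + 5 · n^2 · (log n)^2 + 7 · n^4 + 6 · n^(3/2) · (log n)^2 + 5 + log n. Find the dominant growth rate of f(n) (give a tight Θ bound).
f(n) ∈ Θ(n^4 · (log n)^3)

Compare the terms by growth order. For large n, n^a · (log n)^b dominates n^a' · (log n)^b' iff a > a', or (a = a' and b > b'). Ranking the 6 terms shows the dominant one is 4 · n^4 · (log n)^3. Hence f(n) ∈ Θ(n^4 · (log n)^3).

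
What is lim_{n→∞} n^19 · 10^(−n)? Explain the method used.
lim = 0

Exponentials with base > 1 dominate every fixed polynomial: for any fixed c, n^c / 10^n → 0 as n → ∞ (e.g. by the ratio test, or by writing 10^n = e^(n ln 10) and noting e^(n ln 10) / n^c → ∞). Hence n^19 · 10^(−n) = n^19 / 10^n → 0.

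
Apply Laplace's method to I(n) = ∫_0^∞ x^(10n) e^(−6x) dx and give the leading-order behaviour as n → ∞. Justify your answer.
I(n) ~ (sqrt(2π·10n) / 6) · (10n/(6e))^(10n)

Write the integrand as exp(10n ln x − 6x) and set f(x) = 10n ln x − 6x. Then f'(x) = 10n/x − 6 = 0 at x* = 10n/6, and f''(x*) = −10n/x*^2 = −6^2/(10n). Laplace's method (interior maximum) gives
  I(n) ~ e^(f(x*)) · sqrt(2π / |f''(x*)|)
        = exp(10n ln(10n/6) − 10n) · sqrt(2π · 10n / 6^2)
        = (10n/6)^(10n) e^(−10n) · sqrt(2π·10n) / 6
        = (sqrt(2π·10n) / 6) · (10n/(6e))^(10n).
This matches Γ(10n+1)/6^(10n+1) with Stirling applied to Γ.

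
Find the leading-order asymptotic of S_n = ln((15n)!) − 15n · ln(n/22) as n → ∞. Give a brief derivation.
S_n ~ 15n · (ln 330 − 1) + O(ln n)

Stirling: ln((15n)!) = 15n ln(15n) − 15n + O(ln n).
  S_n = 15n ln(15n) − 15n − 15n ln(n/22) + O(ln n)
      = 15n ln(15n) − 15n ln n + 15n ln 22 − 15n + O(ln n)
      = 15n ln 15 + 15n ln 22 − 15n + O(ln n)
      = 15n (ln 330 − 1) + O(ln n).
Numerically ln(330) − 1 ≈ 4.7991.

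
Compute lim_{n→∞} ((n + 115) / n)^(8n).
lim = e^920

Rewrite as (1 + 115/n)^(8n). By the standard limit (1 + x/n)^n → e^x, we have (1 + 115/n)^n → e^115, and raising to the 8th power gives e^920.
More precisely, ln[(1 + 115/n)^(8n)] = 8n · ln(1 + 115/n) = 8n · (115/n + O(1/n^2)) = 920 + O(1/n) → 920.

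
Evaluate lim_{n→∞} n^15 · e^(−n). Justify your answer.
lim = 0

Exponentials with base > 1 dominate every fixed polynomial: for any fixed c, n^c / e^n → 0 as n → ∞ (e.g. by the ratio test, or since e^n grows faster than any power of n). Hence n^15 · e^(−n) = n^15 / e^n → 0.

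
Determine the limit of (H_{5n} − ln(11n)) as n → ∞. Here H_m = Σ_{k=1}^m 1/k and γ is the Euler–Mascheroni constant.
lim = ln(5/11) + γ

By Euler-Maclaurin, H_m = ln m + γ + O(1/m). So
  H_{5n} − ln(11n) = ln(5n) + γ − ln(11n) + O(1/n)
                       = ln(5/11) + γ + O(1/n).
Hence the limit is ln(5/11) + γ.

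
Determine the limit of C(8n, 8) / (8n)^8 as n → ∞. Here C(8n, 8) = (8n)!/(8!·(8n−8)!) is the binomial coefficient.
lim = 1/8! = 1/40320

With N = 8n → ∞: C(N, 8) / N^8 = [N(N−1)…(N−7)] / (8! · N^8) = (1/8!) · 1 · (1 − 1/(8n)) · … · (1 − 7/(8n)). Each factor → 1 as N → ∞, so the limit is 1/8! = 1/40320.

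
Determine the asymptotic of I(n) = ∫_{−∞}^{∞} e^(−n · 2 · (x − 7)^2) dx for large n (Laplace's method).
I(n) = sqrt(π/(2n))

Here φ(x) = 2 · (x − 7)^2 has its unique minimum at x* = 7 with φ(x*) = 0 and φ''(x*) = 4. Laplace's method gives
  I(n) ~ e^(−n φ(x*)) · sqrt(2π / (n · φ''(x*))) = sqrt(2π / (4n)) = sqrt(π/(2n)).
This is exact: substituting u = (x − 7)·sqrt(2n) gives I(n) = (1/sqrt(2n)) ∫_{−∞}^{∞} e^(−u^2) du = sqrt(π/(2n)).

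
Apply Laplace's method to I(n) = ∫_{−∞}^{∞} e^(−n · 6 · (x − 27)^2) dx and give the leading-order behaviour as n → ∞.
I(n) = sqrt(π/(6n))

Here φ(x) = 6 · (x − 27)^2 has its unique minimum at x* = 27 with φ(x*) = 0 and φ''(x*) = 12. Laplace's method gives
  I(n) ~ e^(−n φ(x*)) · sqrt(2π / (n · φ''(x*))) = sqrt(2π / (12n)) = sqrt(π/(6n)).
This is exact: substituting u = (x − 27)·sqrt(6n) gives I(n) = (1/sqrt(6n)) ∫_{−∞}^{∞} e^(−u^2) du = sqrt(π/(6n)).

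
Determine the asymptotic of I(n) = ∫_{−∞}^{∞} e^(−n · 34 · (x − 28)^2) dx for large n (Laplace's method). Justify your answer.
I(n) = sqrt(π/(34n))

Here φ(x) = 34 · (x − 28)^2 has its unique minimum at x* = 28 with φ(x*) = 0 and φ''(x*) = 68. Laplace's method gives
  I(n) ~ e^(−n φ(x*)) · sqrt(2π / (n · φ''(x*))) = sqrt(2π / (68n)) = sqrt(π/(34n)).
This is exact: substituting u = (x − 28)·sqrt(34n) gives I(n) = (1/sqrt(34n)) ∫_{−∞}^{∞} e^(−u^2) du = sqrt(π/(34n)).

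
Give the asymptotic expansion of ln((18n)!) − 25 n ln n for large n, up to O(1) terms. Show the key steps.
ln((18n)!) − 25 n ln n = −7 n ln n + 18(ln 18 − 1) n + (1/2) ln(2π·18n) + O(1/n)

Stirling: ln((18n)!) = 18n ln(18n) − 18n + (1/2) ln(2π·18n) + O(1/n).
Expand 18n ln(18n) = 18n (ln n + ln 18) = 18n ln n + 18n ln 18.
Subtract 25n ln n: leading term is (18 − 25) n ln n = −7 n ln n. The next term is 18n ln 18 − 18n = 18(ln 18 − 1) n. Then the (1/2) ln(2π·18n) correction.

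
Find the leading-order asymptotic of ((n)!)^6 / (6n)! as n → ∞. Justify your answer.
((n)!)^6/(6n)! ~ ((2π·n)^(5/2) / sqrt(6)) · 6^(−6·n)  →  0

Write N = n. Stirling: N! ~ sqrt(2π N)(N/e)^N and (6N)! ~ sqrt(2π·6N)·(6N/e)^(6N).
  (N!)^6/(6N)! ~ (2π N)^(6/2) (N/e)^(6N) / [sqrt(2π·6N) (6N/e)^(6N)]
     = (2π N)^(6/2) / sqrt(2π·6N) · (N/(6N))^(6N)
     = (2π N)^((6−1)/2) / sqrt(6) · 6^(−6N).
Since 6^6 > 1, the factor 6^(−6N) decays exponentially, so the ratio → 0. Substituting N = n gives the stated form.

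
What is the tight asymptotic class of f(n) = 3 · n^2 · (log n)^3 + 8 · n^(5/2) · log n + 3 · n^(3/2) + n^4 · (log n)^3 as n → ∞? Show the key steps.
f(n) ∈ Θ(n^4 · (log n)^3)

Compare the terms by growth order. For large n, n^a · (log n)^b dominates n^a' · (log n)^b' iff a > a', or (a = a' and b > b'). Ranking the 4 terms shows the dominant one is n^4 · (log n)^3. Hence f(n) ∈ Θ(n^4 · (log n)^3).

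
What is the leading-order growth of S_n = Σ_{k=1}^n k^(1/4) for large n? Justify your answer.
S_n ~ (4/5) · n^(5/4)

Integral comparison: Σ_{k=1}^n k^(1/4) = ∫_0^n x^(1/4) dx + O(n^(1/4)). The integral is n^(1 + 1/4) / (1 + 1/4) = n^((1+4)/4) / ((1+4)/4) = (4/5) · n^(5/4).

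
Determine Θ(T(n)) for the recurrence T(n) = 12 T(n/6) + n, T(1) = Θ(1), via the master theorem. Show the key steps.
T(n) = Θ(n^(log_6 12))

Master theorem: compare f(n) = n to n^(log_6 12) where log_6 12 ≈ 1.387. Since 1 < log_6 12, we have f(n) = O(n^(log_6 12 − ε)) for some ε > 0 — Case 1. Hence T(n) = Θ(n^(log_6 12)).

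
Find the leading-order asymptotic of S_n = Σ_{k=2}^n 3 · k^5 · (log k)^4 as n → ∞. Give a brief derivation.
S_n ~ n^6 · (log n)^4 / 2

By integral comparison, S_n = ∫_1^n 3 · x^5 · (log x)^4 dx + O(n^5 · (log n)^4). For the integral, the leading term of ∫_1^n x^5 (log x)^4 dx is n^6/6 · (log n)^4 (by repeated integration by parts; each step lowers the log-exponent and produces a relatively O(1/log n) correction). Hence S_n ~ n^6 · (log n)^4 / 2.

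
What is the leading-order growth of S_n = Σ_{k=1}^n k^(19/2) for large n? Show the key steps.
S_n ~ (2/21) · n^(21/2)

Integral comparison: Σ_{k=1}^n k^(19/2) = ∫_0^n x^(19/2) dx + O(n^(19/2)). The integral is n^(1 + 19/2) / (1 + 19/2) = n^((19+2)/2) / ((19+2)/2) = (2/21) · n^(21/2).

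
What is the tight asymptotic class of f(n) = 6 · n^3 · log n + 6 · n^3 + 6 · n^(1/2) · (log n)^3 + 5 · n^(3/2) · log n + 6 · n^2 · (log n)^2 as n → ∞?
f(n) ∈ Θ(n^3 · log n)

Compare the terms by growth order. For large n, n^a · (log n)^b dominates n^a' · (log n)^b' iff a > a', or (a = a' and b > b'). Ranking the 5 terms shows the dominant one is 6 · n^3 · log n. Hence f(n) ∈ Θ(n^3 · log n).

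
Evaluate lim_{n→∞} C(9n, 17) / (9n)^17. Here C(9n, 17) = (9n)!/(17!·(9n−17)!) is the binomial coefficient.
lim = 1/17! = 1/355687428096000

With N = 9n → ∞: C(N, 17) / N^17 = [N(N−1)…(N−16)] / (17! · N^17) = (1/17!) · 1 · (1 − 1/(9n)) · … · (1 − 16/(9n)). Each factor → 1 as N → ∞, so the limit is 1/17! = 1/355687428096000.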